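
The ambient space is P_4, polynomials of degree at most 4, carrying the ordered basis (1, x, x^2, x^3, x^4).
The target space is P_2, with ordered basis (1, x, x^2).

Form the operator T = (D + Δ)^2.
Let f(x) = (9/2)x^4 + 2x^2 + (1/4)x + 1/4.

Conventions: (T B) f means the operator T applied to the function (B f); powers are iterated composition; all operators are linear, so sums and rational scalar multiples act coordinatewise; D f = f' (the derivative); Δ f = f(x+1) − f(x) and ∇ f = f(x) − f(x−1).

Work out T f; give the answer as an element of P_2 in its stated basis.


D f = 18x^3 + 4x + 1/4
Δ f = 18x^3 + 27x^2 + 22x + 27/4
(D + Δ) f = 36x^3 + 27x^2 + 26x + 7
D (D + Δ) f = 108x^2 + 54x + 26
Δ (D + Δ) f = 108x^2 + 162x + 89
(D + Δ) (D + Δ) f = 216x^2 + 216x + 115

the image equals g(x) = 216x^2 + 216x + 115


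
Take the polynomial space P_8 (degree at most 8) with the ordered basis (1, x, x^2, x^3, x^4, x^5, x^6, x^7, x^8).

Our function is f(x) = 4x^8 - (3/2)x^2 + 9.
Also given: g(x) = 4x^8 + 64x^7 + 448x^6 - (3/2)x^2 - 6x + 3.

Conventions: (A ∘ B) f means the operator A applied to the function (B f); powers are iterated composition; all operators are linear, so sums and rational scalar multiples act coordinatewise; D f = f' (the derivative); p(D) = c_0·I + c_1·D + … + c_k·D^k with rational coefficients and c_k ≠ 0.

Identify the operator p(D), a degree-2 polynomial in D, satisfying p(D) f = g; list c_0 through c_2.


D^0 f = 4x^8 - (3/2)x^2 + 9
D^1 f = 32x^7 - 3x
D^2 f = 224x^6 - 3
matching coefficients of g against c_0 f + c_1 Df + … from the top degree down determines the c_i
solution: c_0 = 1, c_1 = 2, c_2 = 2

c_0 = 1, c_1 = 2, c_2 = 2


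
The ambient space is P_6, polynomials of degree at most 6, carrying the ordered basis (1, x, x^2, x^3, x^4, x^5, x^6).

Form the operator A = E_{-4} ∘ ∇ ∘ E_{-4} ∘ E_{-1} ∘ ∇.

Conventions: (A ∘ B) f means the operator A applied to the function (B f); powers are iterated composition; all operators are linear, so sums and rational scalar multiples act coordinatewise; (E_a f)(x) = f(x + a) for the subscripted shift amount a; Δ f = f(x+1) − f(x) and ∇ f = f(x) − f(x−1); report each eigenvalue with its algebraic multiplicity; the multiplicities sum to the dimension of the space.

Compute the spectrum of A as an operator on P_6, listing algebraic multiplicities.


λ = 0 (multiplicity 7)

image of 1: 0
image of x: 0
image of x^2: 2
image of x^3: 6x - 60
image of x^4: 12x^2 - 240x + 1202
image of x^5: 20x^3 - 600x^2 + 6010x - 20100
image of x^6: 30x^4 - 1200x^3 + 18030x^2 - 120600x + 303002
the matrix is upper triangular; its diagonal is (0, 0, 0, 0, 0, 0, 0)
for a triangular matrix the eigenvalues are the diagonal entries, with algebraic multiplicity their repetition count


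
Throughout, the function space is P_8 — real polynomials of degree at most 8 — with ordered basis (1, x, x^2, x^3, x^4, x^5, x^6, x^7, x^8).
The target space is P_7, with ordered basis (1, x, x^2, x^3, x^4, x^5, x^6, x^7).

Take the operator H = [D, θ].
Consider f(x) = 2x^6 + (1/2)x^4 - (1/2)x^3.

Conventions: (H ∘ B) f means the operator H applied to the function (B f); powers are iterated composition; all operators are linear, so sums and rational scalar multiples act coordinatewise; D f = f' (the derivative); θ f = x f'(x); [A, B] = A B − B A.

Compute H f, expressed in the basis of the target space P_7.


the image equals g(x) = 12x^5 + 2x^3 - (3/2)x^2

θ f = 12x^6 + 2x^4 - (3/2)x^3
D θ f = 72x^5 + 8x^3 - (9/2)x^2
D f = 12x^5 + 2x^3 - (3/2)x^2
θ D f = 60x^5 + 6x^3 - 3x^2
[D, θ] f = 12x^5 + 2x^3 - (3/2)x^2


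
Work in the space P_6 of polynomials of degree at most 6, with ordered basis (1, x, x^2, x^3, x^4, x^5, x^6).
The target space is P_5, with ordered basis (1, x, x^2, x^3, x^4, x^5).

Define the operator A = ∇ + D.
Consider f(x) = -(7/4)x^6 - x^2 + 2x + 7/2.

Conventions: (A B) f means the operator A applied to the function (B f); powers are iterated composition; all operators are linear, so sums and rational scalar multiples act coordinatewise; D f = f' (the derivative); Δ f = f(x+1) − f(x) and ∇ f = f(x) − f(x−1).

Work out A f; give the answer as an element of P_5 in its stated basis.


g(x) = -21x^5 + (105/4)x^4 - 35x^3 + (105/4)x^2 - (29/2)x + 27/4

∇ f = -(21/2)x^5 + (105/4)x^4 - 35x^3 + (105/4)x^2 - (25/2)x + 19/4
D f = -(21/2)x^5 - 2x + 2
(∇ + D) f = -21x^5 + (105/4)x^4 - 35x^3 + (105/4)x^2 - (29/2)x + 27/4


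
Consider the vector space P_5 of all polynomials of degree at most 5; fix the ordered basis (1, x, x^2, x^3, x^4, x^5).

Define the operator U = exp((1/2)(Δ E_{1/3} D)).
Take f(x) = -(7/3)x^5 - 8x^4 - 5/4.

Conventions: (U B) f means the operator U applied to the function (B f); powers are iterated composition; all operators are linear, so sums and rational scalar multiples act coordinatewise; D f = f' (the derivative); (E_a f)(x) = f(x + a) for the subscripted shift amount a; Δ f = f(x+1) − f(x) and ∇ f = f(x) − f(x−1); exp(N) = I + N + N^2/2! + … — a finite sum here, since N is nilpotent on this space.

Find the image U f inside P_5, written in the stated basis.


order-1 term: -(70/3)x^3 - (319/3)x^2 - (1210/9)x - 9023/162
order-2 term: -35x - 247/3
the series for exp((1/2)(Δ E_{1/3} D)) f terminates at order 2
exp((1/2)(Δ E_{1/3} D)) f = -(7/3)x^5 - 8x^4 - (70/3)x^3 - (319/3)x^2 - (1525/9)x - 45127/324

the result is g(x) = -(7/3)x^5 - 8x^4 - (70/3)x^3 - (319/3)x^2 - (1525/9)x - 45127/324


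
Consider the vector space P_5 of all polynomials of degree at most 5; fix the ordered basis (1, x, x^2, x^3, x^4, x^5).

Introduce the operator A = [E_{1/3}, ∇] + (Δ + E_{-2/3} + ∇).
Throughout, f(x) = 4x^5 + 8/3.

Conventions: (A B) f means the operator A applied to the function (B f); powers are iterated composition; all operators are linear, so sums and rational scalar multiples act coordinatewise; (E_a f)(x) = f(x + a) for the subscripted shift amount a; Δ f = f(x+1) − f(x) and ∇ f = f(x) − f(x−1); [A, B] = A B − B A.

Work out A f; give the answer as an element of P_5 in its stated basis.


∇ f = 20x^4 - 40x^3 + 40x^2 - 20x + 4
E_{1/3} ∇ f = 20x^4 - (40/3)x^3 + (40/3)x^2 - (100/27)x + 44/81
E_{1/3} f = 4x^5 + (20/3)x^4 + (40/9)x^3 + (40/27)x^2 + (20/81)x + 652/243
∇ E_{1/3} f = 20x^4 - (40/3)x^3 + (40/3)x^2 - (100/27)x + 44/81
[E_{1/3}, ∇] f = 0
Δ f = 20x^4 + 40x^3 + 40x^2 + 20x + 4
E_{-2/3} f = 4x^5 - (40/3)x^4 + (160/9)x^3 - (320/27)x^2 + (320/81)x + 520/243
∇ f = 20x^4 - 40x^3 + 40x^2 - 20x + 4
(Δ + E_{-2/3} + ∇) f = 4x^5 + (80/3)x^4 + (160/9)x^3 + (1840/27)x^2 + (320/81)x + 2464/243
([E_{1/3}, ∇] + (Δ + E_{-2/3} + ∇)) f = 4x^5 + (80/3)x^4 + (160/9)x^3 + (1840/27)x^2 + (320/81)x + 2464/243

g(x) = 4x^5 + (80/3)x^4 + (160/9)x^3 + (1840/27)x^2 + (320/81)x + 2464/243


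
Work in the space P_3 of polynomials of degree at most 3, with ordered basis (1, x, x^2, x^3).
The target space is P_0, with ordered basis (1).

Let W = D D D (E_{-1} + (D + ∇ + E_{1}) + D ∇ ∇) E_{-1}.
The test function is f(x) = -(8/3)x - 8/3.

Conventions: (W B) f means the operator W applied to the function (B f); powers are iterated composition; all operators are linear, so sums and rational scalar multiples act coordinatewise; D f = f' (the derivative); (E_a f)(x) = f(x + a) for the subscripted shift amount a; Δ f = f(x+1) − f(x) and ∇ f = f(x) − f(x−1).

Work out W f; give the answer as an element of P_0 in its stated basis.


the image equals g(x) = 0

E_{-1} f = -(8/3)x
E_{-1} E_{-1} f = -(8/3)x + 8/3
D E_{-1} f = -8/3
∇ E_{-1} f = -8/3
E_{1} E_{-1} f = -(8/3)x - 8/3
(D + ∇ + E_{1}) E_{-1} f = -(8/3)x - 8
∇ E_{-1} f = -8/3
∇ ∇ E_{-1} f = 0
D ∇ ∇ E_{-1} f = 0
(E_{-1} + (D + ∇ + E_{1}) + D ∇ ∇) E_{-1} f = -(16/3)x - 16/3
D (E_{-1} + (D + ∇ + E_{1}) + D ∇ ∇) E_{-1} f = -16/3
D D (E_{-1} + (D + ∇ + E_{1}) + D ∇ ∇) E_{-1} f = 0
D (D D) (E_{-1} + (D + ∇ + E_{1}) + D ∇ ∇) E_{-1} f = 0


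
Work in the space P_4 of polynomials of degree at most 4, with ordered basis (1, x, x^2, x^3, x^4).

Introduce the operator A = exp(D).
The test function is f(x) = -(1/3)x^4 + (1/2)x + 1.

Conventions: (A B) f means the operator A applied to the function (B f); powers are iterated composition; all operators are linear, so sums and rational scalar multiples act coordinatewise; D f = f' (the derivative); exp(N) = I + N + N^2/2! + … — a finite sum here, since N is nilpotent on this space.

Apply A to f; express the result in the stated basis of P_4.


order-1 term: -(4/3)x^3 + 1/2
order-2 term: -2x^2
order-3 term: -(4/3)x
order-4 term: -1/3
the series for exp(D) f terminates at order 4
exp(D) f = -(1/3)x^4 - (4/3)x^3 - 2x^2 - (5/6)x + 7/6

g(x) = -(1/3)x^4 - (4/3)x^3 - 2x^2 - (5/6)x + 7/6


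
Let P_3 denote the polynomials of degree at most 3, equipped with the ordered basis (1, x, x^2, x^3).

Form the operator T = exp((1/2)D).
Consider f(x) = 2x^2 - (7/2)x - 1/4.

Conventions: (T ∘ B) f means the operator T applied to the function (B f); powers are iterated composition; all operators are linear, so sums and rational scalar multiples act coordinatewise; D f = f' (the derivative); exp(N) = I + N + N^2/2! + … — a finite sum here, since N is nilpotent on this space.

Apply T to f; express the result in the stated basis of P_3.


order-1 term: 2x - 7/4
order-2 term: 1/2
the series for exp((1/2)D) f terminates at order 2
exp((1/2)D) f = 2x^2 - (3/2)x - 3/2

g(x) = 2x^2 - (3/2)x - 3/2


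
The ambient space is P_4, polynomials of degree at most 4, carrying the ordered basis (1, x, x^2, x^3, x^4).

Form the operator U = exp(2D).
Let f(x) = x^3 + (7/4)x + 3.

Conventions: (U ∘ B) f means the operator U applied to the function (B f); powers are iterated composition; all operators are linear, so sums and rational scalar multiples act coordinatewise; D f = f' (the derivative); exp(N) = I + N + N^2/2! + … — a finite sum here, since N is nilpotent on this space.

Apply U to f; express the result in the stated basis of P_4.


the result is g(x) = x^3 + 6x^2 + (55/4)x + 29/2

order-1 term: 6x^2 + 7/2
order-2 term: 12x
order-3 term: 8
the series for exp(2D) f terminates at order 3
exp(2D) f = x^3 + 6x^2 + (55/4)x + 29/2


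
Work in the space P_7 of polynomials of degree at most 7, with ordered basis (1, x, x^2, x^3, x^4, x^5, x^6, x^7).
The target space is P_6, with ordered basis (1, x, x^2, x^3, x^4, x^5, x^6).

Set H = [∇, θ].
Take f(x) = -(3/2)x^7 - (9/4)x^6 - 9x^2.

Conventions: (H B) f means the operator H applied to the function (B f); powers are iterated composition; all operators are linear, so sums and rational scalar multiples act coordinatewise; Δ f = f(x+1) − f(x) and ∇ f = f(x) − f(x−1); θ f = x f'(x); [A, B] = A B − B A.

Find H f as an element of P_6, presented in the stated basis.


θ f = -(21/2)x^7 - (27/2)x^6 - 18x^2
∇ θ f = -(147/2)x^6 + (279/2)x^5 - 165x^4 + (195/2)x^3 - 18x^2 - (87/2)x + 21
∇ f = -(21/2)x^6 + 18x^5 - (75/4)x^4 + (15/2)x^3 + (9/4)x^2 - 21x + 39/4
θ ∇ f = -63x^6 + 90x^5 - 75x^4 + (45/2)x^3 + (9/2)x^2 - 21x
[∇, θ] f = -(21/2)x^6 + (99/2)x^5 - 90x^4 + 75x^3 - (45/2)x^2 - (45/2)x + 21

the image equals g(x) = -(21/2)x^6 + (99/2)x^5 - 90x^4 + 75x^3 - (45/2)x^2 - (45/2)x + 21


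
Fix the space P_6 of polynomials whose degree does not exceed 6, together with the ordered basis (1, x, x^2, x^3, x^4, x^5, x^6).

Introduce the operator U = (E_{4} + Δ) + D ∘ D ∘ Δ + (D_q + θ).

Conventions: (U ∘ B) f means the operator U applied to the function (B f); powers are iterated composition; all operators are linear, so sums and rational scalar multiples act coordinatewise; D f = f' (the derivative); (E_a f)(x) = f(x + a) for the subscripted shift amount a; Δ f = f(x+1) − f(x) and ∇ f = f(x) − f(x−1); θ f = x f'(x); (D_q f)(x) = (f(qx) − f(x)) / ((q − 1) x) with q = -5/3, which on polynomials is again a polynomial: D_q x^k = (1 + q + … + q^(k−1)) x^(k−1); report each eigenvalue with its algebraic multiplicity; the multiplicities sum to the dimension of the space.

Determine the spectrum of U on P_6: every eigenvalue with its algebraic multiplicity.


λ = 1 (multiplicity 1), λ = 2 (multiplicity 1), λ = 3 (multiplicity 1), λ = 4 (multiplicity 1), λ = 5 (multiplicity 1), λ = 6 (multiplicity 1), λ = 7 (multiplicity 1)

image of 1: 1
image of x: 2x + 6
image of x^2: 3x^2 + (28/3)x + 17
image of x^3: 4x^3 + (154/9)x^2 + 51x + 71
image of x^4: 5x^4 + (472/27)x^3 + 102x^2 + 284x + 269
image of x^5: 6x^5 + (2446/81)x^4 + 170x^3 + 710x^2 + 1345x + 1045
image of x^6: 7x^6 + (5428/243)x^5 + 255x^4 + 1420x^3 + 4035x^2 + 6270x + 4127
the matrix is upper triangular; its diagonal is (1, 2, 3, 4, 5, 6, 7)
for a triangular matrix the eigenvalues are the diagonal entries, with algebraic multiplicity their repetition count


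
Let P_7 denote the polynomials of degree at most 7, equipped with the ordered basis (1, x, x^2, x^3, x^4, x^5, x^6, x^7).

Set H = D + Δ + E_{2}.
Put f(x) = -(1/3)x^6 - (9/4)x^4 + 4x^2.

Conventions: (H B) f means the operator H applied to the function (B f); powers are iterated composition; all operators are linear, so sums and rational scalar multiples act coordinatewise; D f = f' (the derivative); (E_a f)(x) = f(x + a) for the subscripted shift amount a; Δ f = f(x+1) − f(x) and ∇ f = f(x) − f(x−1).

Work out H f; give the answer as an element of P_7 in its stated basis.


D f = -2x^5 - 9x^3 + 8x
Δ f = -2x^5 - 5x^4 - (47/3)x^3 - (37/2)x^2 - 3x + 17/12
E_{2} f = -(1/3)x^6 - 4x^5 - (89/4)x^4 - (214/3)x^3 - 130x^2 - 120x - 124/3
(D + Δ + E_{2}) f = -(1/3)x^6 - 8x^5 - (109/4)x^4 - 96x^3 - (297/2)x^2 - 115x - 479/12

g(x) = -(1/3)x^6 - 8x^5 - (109/4)x^4 - 96x^3 - (297/2)x^2 - 115x - 479/12


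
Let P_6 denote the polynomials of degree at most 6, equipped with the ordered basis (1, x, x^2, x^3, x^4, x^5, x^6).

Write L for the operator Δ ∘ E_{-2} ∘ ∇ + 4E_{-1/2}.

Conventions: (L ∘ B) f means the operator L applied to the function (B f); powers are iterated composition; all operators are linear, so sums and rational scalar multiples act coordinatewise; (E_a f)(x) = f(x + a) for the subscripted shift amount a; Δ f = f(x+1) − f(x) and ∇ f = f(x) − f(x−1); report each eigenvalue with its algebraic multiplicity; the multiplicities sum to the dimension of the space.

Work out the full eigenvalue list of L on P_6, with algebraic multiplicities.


image of 1: 4
image of x: 4x - 2
image of x^2: 4x^2 - 4x + 3
image of x^3: 4x^3 - 6x^2 + 9x - 25/2
image of x^4: 4x^4 - 8x^3 + 18x^2 - 50x + 201/4
image of x^5: 4x^5 - 10x^4 + 30x^3 - 125x^2 + (1005/4)x - 1441/8
image of x^6: 4x^6 - 12x^5 + 45x^4 - 250x^3 + (3015/4)x^2 - (4323/4)x + 9633/16
the matrix is upper triangular; its diagonal is (4, 4, 4, 4, 4, 4, 4)
for a triangular matrix the eigenvalues are the diagonal entries, with algebraic multiplicity their repetition count

λ = 4 (multiplicity 7)


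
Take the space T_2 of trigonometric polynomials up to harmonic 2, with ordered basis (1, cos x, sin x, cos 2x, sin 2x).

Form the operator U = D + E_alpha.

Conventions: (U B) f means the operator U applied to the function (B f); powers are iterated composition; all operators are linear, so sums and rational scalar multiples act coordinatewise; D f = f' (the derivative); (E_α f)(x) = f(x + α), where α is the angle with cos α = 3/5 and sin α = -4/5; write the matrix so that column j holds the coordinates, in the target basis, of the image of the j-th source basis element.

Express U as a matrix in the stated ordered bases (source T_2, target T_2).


the matrix is [[1, 0, 0, 0, 0]; [0, 3/5, 1/5, 0, 0]; [0, -1/5, 3/5, 0, 0]; [0, 0, 0, -7/25, 26/25]; [0, 0, 0, -26/25, -7/25]] (rows listed top to bottom)

image of 1: 1
image of cos x: (3/5)cos x - (1/5)sin x
image of sin x: (1/5)cos x + (3/5)sin x
image of cos 2x: -(7/25)cos 2x - (26/25)sin 2x
image of sin 2x: (26/25)cos 2x - (7/25)sin 2x
each image's coordinates form column j of the matrix


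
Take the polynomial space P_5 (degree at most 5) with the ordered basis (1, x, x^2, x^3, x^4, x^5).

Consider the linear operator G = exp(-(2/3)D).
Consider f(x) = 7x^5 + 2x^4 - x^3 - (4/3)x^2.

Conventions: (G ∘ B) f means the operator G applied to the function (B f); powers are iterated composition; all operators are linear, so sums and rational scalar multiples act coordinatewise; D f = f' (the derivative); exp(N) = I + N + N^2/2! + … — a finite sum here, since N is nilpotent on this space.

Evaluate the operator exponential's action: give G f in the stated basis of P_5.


the image equals g(x) = 7x^5 - (64/3)x^4 + (223/9)x^3 - (398/27)x^2 + (404/81)x - 200/243

order-1 term: -(70/3)x^4 - (16/3)x^3 + 2x^2 + (16/9)x
order-2 term: (280/9)x^3 + (16/3)x^2 - (4/3)x - 16/27
order-3 term: -(560/27)x^2 - (64/27)x + 8/27
order-4 term: (560/81)x + 32/81
order-5 term: -224/243
the series for exp(-(2/3)D) f terminates at order 5
exp(-(2/3)D) f = 7x^5 - (64/3)x^4 + (223/9)x^3 - (398/27)x^2 + (404/81)x - 200/243


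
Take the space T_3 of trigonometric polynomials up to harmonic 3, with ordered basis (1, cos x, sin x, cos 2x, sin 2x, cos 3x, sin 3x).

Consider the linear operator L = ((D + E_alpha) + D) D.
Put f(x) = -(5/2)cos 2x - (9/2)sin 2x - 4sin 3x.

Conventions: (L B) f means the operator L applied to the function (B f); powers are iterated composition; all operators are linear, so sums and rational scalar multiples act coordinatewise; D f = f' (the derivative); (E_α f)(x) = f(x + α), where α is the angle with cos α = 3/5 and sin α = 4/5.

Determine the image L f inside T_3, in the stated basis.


D f = -9cos 2x + 5sin 2x - 12cos 3x
D D f = 10cos 2x + 18sin 2x + 36sin 3x
E_alpha D f = (183/25)cos 2x + (181/25)sin 2x + (1404/125)cos 3x + (528/125)sin 3x
(D + E_alpha) D f = (433/25)cos 2x + (631/25)sin 2x + (1404/125)cos 3x + (5028/125)sin 3x
D D f = 10cos 2x + 18sin 2x + 36sin 3x
((D + E_alpha) + D) D f = (683/25)cos 2x + (1081/25)sin 2x + (1404/125)cos 3x + (9528/125)sin 3x

g(x) = (683/25)cos 2x + (1081/25)sin 2x + (1404/125)cos 3x + (9528/125)sin 3x


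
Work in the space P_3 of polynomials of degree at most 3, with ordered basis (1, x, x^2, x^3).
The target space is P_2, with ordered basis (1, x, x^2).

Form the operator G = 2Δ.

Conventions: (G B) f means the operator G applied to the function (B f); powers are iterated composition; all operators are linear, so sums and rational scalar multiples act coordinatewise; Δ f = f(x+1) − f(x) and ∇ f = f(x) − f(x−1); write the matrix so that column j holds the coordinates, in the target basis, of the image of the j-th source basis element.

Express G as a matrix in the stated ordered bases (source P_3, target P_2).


the matrix is [[0, 2, 2, 2]; [0, 0, 4, 6]; [0, 0, 0, 6]] (rows listed top to bottom)

image of 1: 0
image of x: 2
image of x^2: 4x + 2
image of x^3: 6x^2 + 6x + 2
each image's coordinates form column j of the matrix


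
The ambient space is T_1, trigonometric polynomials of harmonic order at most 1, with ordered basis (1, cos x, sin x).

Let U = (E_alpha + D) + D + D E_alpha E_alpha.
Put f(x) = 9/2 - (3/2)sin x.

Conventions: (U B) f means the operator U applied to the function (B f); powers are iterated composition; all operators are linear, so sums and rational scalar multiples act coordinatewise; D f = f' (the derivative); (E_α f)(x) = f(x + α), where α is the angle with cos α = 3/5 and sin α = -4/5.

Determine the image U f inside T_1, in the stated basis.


E_alpha f = 9/2 + (6/5)cos x - (9/10)sin x
D f = -(3/2)cos x
(E_alpha + D) f = 9/2 - (3/10)cos x - (9/10)sin x
D f = -(3/2)cos x
E_alpha f = 9/2 + (6/5)cos x - (9/10)sin x
E_alpha E_alpha f = 9/2 + (36/25)cos x + (21/50)sin x
D E_alpha E_alpha f = (21/50)cos x - (36/25)sin x
((E_alpha + D) + D + D E_alpha E_alpha) f = 9/2 - (69/50)cos x - (117/50)sin x

g(x) = 9/2 - (69/50)cos x - (117/50)sin x


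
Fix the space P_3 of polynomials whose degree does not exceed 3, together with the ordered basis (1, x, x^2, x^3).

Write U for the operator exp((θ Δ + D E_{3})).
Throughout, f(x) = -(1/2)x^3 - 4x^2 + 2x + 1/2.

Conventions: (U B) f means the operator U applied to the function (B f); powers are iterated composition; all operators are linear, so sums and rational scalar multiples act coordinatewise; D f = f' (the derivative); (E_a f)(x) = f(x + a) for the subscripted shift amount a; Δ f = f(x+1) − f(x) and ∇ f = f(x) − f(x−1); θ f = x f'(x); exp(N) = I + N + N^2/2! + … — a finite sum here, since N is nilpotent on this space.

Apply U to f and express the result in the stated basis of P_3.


order-1 term: -(9/2)x^2 - (53/2)x - 71/2
order-2 term: -9x - 107/4
order-3 term: -3
the series for exp((θ Δ + D E_{3})) f terminates at order 3
exp((θ Δ + D E_{3})) f = -(1/2)x^3 - (17/2)x^2 - (67/2)x - 259/4

g(x) = -(1/2)x^3 - (17/2)x^2 - (67/2)x - 259/4


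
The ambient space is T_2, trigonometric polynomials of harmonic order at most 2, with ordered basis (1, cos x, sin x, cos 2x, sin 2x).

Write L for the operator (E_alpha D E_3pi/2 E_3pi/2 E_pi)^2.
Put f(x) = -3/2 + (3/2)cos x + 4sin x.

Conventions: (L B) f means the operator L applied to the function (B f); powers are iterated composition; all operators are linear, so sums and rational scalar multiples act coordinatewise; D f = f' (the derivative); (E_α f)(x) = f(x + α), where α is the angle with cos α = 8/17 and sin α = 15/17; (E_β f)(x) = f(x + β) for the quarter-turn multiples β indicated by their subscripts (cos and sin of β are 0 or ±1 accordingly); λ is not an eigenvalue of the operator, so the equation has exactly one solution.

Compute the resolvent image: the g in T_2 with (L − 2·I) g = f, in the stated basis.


write g with unknown coordinates in the stated basis and equate coefficients in (L − 2·I) g = f
solving from the highest basis element down gives g = 3/4 + (223/534)cos x - (676/267)sin x
check: L g = (1247/534)cos x - (284/267)sin x
so L g − 2·g = -3/2 + (3/2)cos x + 4sin x = f ✓

g(x) = 3/4 + (223/534)cos x - (676/267)sin x


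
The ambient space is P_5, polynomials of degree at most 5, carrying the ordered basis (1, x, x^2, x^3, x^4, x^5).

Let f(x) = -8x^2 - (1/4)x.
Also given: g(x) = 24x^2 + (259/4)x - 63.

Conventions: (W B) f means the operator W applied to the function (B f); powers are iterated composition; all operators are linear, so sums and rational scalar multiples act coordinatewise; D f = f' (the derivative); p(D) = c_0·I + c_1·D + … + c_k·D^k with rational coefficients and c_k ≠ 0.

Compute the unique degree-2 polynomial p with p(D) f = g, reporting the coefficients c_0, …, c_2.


c_0 = -3, c_1 = -4, c_2 = 4

D^0 f = -8x^2 - (1/4)x
D^1 f = -16x - 1/4
D^2 f = -16
matching coefficients of g against c_0 f + c_1 Df + … from the top degree down determines the c_i
solution: c_0 = -3, c_1 = -4, c_2 = 4


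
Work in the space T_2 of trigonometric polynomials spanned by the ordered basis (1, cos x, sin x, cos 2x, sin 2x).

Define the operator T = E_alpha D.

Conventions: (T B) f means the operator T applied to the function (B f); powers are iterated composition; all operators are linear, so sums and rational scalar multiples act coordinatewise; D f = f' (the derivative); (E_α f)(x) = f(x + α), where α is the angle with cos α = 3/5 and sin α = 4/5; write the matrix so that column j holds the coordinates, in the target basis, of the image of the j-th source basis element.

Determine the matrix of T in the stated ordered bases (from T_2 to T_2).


image of 1: 0
image of cos x: -(4/5)cos x - (3/5)sin x
image of sin x: (3/5)cos x - (4/5)sin x
image of cos 2x: -(48/25)cos 2x + (14/25)sin 2x
image of sin 2x: -(14/25)cos 2x - (48/25)sin 2x
each image's coordinates form column j of the matrix

the matrix is [[0, 0, 0, 0, 0]; [0, -4/5, 3/5, 0, 0]; [0, -3/5, -4/5, 0, 0]; [0, 0, 0, -48/25, -14/25]; [0, 0, 0, 14/25, -48/25]] (rows listed top to bottom)


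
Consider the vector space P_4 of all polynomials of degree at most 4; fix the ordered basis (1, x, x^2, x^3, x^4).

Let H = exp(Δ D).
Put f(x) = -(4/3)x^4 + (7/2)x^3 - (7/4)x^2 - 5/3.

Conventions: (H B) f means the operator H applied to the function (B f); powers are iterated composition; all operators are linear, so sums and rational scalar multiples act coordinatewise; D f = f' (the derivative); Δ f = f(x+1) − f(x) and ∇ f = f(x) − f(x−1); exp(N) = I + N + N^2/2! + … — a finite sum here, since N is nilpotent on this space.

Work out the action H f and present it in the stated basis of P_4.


g(x) = -(4/3)x^4 + (7/2)x^3 - (71/4)x^2 + 5x - 16

order-1 term: -16x^2 + 5x + 5/3
order-2 term: -16
the series for exp(Δ D) f terminates at order 2
exp(Δ D) f = -(4/3)x^4 + (7/2)x^3 - (71/4)x^2 + 5x - 16


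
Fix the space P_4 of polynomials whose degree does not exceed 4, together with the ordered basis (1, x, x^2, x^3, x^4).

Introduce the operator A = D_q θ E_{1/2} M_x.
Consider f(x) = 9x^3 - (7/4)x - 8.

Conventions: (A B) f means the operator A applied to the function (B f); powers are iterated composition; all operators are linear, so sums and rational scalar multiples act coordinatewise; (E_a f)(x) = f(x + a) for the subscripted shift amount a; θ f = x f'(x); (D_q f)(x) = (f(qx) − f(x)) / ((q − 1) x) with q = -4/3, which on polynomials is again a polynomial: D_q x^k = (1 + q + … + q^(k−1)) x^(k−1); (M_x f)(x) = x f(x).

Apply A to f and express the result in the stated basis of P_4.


M_x f = 9x^4 - (7/4)x^2 - 8x
E_{1/2} M_x f = 9x^4 + 18x^3 + (47/4)x^2 - (21/4)x - 31/8
θ E_{1/2} M_x f = 36x^4 + 54x^3 + (47/2)x^2 - (21/4)x
D_q θ E_{1/2} M_x f = -(100/3)x^3 + 78x^2 - (47/6)x - 21/4

the result is g(x) = -(100/3)x^3 + 78x^2 - (47/6)x - 21/4


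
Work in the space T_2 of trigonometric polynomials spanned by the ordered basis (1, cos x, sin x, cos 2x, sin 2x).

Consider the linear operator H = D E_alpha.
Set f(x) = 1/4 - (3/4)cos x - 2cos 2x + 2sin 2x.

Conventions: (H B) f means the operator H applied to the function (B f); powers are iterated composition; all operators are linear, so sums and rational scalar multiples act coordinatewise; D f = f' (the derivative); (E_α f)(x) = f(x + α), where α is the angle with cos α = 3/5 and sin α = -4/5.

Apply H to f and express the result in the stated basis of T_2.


E_alpha f = 1/4 - (9/20)cos x - (3/5)sin x - (34/25)cos 2x - (62/25)sin 2x
D E_alpha f = -(3/5)cos x + (9/20)sin x - (124/25)cos 2x + (68/25)sin 2x

g(x) = -(3/5)cos x + (9/20)sin x - (124/25)cos 2x + (68/25)sin 2x


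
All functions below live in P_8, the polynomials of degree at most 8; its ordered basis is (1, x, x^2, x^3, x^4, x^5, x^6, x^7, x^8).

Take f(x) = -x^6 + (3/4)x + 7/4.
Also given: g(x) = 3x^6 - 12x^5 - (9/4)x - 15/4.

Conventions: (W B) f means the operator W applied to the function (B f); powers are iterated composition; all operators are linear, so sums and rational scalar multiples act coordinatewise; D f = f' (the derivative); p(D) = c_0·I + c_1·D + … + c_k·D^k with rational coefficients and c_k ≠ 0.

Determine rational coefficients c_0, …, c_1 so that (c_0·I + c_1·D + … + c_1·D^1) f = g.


D^0 f = -x^6 + (3/4)x + 7/4
D^1 f = -6x^5 + 3/4
matching coefficients of g against c_0 f + c_1 Df + … from the top degree down determines the c_i
solution: c_0 = -3, c_1 = 2

p(D) = -3·I + 2·D, i.e. c_0 = -3, c_1 = 2


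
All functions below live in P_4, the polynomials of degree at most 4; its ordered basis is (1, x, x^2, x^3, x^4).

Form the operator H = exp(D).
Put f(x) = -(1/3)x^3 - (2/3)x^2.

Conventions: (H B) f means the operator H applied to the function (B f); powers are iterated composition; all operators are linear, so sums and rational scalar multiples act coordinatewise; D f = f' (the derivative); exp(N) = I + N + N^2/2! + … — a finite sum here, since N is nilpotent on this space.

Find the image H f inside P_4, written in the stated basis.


order-1 term: -x^2 - (4/3)x
order-2 term: -x - 2/3
order-3 term: -1/3
the series for exp(D) f terminates at order 3
exp(D) f = -(1/3)x^3 - (5/3)x^2 - (7/3)x - 1

the result is g(x) = -(1/3)x^3 - (5/3)x^2 - (7/3)x - 1


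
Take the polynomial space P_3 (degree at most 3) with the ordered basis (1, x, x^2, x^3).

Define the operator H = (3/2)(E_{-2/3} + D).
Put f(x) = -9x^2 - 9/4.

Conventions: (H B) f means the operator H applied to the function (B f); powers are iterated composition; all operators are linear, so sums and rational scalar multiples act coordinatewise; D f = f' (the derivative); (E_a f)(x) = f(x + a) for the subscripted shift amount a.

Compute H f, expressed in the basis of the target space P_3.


E_{-2/3} f = -9x^2 + 12x - 25/4
D f = -18x
(E_{-2/3} + D) f = -9x^2 - 6x - 25/4
((3/2)(E_{-2/3} + D)) f = -(27/2)x^2 - 9x - 75/8

g(x) = -(27/2)x^2 - 9x - 75/8


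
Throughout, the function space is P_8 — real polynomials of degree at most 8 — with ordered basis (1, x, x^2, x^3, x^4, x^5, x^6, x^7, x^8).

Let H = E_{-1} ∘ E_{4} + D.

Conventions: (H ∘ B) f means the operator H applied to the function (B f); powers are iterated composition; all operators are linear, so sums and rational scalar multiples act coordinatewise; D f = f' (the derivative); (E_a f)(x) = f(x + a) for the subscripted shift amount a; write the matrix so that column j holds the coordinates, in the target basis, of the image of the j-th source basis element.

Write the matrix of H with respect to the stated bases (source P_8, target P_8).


image of 1: 1
image of x: x + 4
image of x^2: x^2 + 8x + 9
image of x^3: x^3 + 12x^2 + 27x + 27
image of x^4: x^4 + 16x^3 + 54x^2 + 108x + 81
image of x^5: x^5 + 20x^4 + 90x^3 + 270x^2 + 405x + 243
image of x^6: x^6 + 24x^5 + 135x^4 + 540x^3 + 1215x^2 + 1458x + 729
image of x^7: x^7 + 28x^6 + 189x^5 + 945x^4 + 2835x^3 + 5103x^2 + 5103x + 2187
image of x^8: x^8 + 32x^7 + 252x^6 + 1512x^5 + 5670x^4 + 13608x^3 + 20412x^2 + 17496x + 6561
each image's coordinates form column j of the matrix

the matrix is [[1, 4, 9, 27, 81, 243, 729, 2187, 6561]; [0, 1, 8, 27, 108, 405, 1458, 5103, 17496]; [0, 0, 1, 12, 54, 270, 1215, 5103, 20412]; [0, 0, 0, 1, 16, 90, 540, 2835, 13608]; [0, 0, 0, 0, 1, 20, 135, 945, 5670]; [0, 0, 0, 0, 0, 1, 24, 189, 1512]; [0, 0, 0, 0, 0, 0, 1, 28, 252]; [0, 0, 0, 0, 0, 0, 0, 1, 32]; [0, 0, 0, 0, 0, 0, 0, 0, 1]] (rows listed top to bottom)


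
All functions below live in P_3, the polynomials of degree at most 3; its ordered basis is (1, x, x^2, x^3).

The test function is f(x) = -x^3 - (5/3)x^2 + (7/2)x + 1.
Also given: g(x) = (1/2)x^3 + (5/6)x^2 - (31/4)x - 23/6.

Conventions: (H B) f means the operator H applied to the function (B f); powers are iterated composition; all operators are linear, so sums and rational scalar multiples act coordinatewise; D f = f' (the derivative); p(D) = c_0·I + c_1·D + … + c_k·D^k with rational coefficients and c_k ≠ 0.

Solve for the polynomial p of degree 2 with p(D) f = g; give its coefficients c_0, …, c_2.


p(D) = -(1/2)·I + D^2, i.e. c_0 = -1/2, c_1 = 0, c_2 = 1

D^0 f = -x^3 - (5/3)x^2 + (7/2)x + 1
D^1 f = -3x^2 - (10/3)x + 7/2
D^2 f = -6x - 10/3
matching coefficients of g against c_0 f + c_1 Df + … from the top degree down determines the c_i
solution: c_0 = -1/2, c_1 = 0, c_2 = 1


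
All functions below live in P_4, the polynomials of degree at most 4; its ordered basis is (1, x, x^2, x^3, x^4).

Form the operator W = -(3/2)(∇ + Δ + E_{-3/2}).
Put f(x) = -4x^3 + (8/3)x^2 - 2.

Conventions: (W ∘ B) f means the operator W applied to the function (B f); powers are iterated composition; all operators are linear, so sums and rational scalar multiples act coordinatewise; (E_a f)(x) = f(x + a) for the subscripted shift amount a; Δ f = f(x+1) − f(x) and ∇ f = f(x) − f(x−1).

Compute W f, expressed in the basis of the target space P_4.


the result is g(x) = 6x^3 + 5x^2 + (73/2)x - 57/4

∇ f = -12x^2 + (52/3)x - 20/3
Δ f = -12x^2 - (20/3)x - 4/3
E_{-3/2} f = -4x^3 + (62/3)x^2 - 35x + 35/2
(∇ + Δ + E_{-3/2}) f = -4x^3 - (10/3)x^2 - (73/3)x + 19/2
(-(3/2)(∇ + Δ + E_{-3/2})) f = 6x^3 + 5x^2 + (73/2)x - 57/4


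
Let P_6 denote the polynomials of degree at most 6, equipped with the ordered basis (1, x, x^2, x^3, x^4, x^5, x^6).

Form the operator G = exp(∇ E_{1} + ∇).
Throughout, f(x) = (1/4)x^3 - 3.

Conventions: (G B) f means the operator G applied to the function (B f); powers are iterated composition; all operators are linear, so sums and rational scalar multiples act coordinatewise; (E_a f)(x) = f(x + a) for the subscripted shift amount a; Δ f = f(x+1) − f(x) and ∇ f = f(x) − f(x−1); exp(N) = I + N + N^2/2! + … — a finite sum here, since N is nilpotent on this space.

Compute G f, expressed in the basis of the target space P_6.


the image equals g(x) = (1/4)x^3 + (3/2)x^2 + 3x - 1/2

order-1 term: (3/2)x^2 + 1/2
order-2 term: 3x
order-3 term: 2
the series for exp(∇ E_{1} + ∇) f terminates at order 3
exp(∇ E_{1} + ∇) f = (1/4)x^3 + (3/2)x^2 + 3x - 1/2


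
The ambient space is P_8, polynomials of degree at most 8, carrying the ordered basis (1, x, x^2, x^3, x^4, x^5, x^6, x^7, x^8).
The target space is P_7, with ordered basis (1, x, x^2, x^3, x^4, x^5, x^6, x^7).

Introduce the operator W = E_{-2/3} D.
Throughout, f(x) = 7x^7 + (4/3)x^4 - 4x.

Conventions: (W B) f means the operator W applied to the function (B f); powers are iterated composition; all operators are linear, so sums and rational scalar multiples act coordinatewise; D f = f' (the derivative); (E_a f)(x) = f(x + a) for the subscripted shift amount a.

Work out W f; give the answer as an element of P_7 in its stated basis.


the result is g(x) = 49x^6 - 196x^5 + (980/3)x^4 - (7696/27)x^3 + (3632/27)x^2 - (2560/81)x - 932/729

D f = 49x^6 + (16/3)x^3 - 4
E_{-2/3} D f = 49x^6 - 196x^5 + (980/3)x^4 - (7696/27)x^3 + (3632/27)x^2 - (2560/81)x - 932/729


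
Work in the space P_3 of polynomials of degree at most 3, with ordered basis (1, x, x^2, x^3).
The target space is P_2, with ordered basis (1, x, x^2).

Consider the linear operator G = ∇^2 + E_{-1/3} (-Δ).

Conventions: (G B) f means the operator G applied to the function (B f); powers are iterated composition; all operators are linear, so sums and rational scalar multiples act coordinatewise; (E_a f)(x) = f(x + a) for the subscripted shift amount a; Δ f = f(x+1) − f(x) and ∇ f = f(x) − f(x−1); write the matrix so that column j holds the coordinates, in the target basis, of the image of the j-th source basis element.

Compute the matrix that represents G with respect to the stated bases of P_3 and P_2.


the matrix is [[0, -1, 5/3, -19/3]; [0, 0, -2, 5]; [0, 0, 0, -3]] (rows listed top to bottom)

image of 1: 0
image of x: -1
image of x^2: -2x + 5/3
image of x^3: -3x^2 + 5x - 19/3
each image's coordinates form column j of the matrix


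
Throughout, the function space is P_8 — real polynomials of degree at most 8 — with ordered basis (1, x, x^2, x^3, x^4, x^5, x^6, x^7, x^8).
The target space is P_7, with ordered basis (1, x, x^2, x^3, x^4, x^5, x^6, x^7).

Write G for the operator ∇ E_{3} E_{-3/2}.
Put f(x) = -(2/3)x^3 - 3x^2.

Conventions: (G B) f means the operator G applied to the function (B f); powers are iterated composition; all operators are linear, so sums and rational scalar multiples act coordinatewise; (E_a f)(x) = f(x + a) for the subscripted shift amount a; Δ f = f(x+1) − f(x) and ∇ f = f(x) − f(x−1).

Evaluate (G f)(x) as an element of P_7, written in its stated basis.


E_{-3/2} f = -(2/3)x^3 + (9/2)x - 9/2
E_{3} E_{-3/2} f = -(2/3)x^3 - 6x^2 - (27/2)x - 9
∇ E_{3} E_{-3/2} f = -2x^2 - 10x - 49/6

the image equals g(x) = -2x^2 - 10x - 49/6


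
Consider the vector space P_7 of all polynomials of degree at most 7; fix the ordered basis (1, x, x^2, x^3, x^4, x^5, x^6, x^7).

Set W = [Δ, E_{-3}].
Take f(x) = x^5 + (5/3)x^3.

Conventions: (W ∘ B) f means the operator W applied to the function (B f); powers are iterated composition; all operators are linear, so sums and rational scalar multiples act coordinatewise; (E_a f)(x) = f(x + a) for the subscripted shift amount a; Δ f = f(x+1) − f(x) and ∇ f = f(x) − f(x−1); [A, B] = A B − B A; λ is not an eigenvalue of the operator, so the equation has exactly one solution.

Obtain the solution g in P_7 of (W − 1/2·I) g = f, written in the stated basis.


g(x) = -2x^5 - (10/3)x^3

write g with unknown coordinates in the stated basis and equate coefficients in (W − 1/2·I) g = f
solving from the highest basis element down gives g = -2x^5 - (10/3)x^3
check: W g = 0
so W g − 1/2·g = x^5 + (5/3)x^3 = f ✓


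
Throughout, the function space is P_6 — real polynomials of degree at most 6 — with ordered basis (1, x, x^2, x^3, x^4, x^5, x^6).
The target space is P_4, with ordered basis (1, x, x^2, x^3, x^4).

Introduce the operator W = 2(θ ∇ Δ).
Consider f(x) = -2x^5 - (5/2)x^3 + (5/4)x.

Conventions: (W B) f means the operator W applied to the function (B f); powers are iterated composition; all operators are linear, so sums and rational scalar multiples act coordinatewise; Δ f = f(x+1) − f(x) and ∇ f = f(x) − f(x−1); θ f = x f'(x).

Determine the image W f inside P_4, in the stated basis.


Δ f = -10x^4 - 20x^3 - (55/2)x^2 - (35/2)x - 13/4
∇ Δ f = -40x^3 - 35x
θ ∇ Δ f = -120x^3 - 35x
(2(θ ∇ Δ)) f = -240x^3 - 70x

the image equals g(x) = -240x^3 - 70x


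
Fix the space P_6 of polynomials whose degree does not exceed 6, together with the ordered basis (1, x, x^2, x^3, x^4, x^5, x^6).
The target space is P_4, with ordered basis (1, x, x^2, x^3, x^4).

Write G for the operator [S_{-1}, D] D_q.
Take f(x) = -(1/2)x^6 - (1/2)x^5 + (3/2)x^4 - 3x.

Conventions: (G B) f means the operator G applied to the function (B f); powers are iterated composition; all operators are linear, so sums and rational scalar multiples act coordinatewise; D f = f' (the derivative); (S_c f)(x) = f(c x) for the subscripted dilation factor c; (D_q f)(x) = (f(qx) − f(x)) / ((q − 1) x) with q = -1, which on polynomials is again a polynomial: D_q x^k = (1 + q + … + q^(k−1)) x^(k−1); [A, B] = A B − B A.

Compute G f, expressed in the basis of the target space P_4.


D_q f = -(1/2)x^4 - 3
D D_q f = -2x^3
S_{-1} D D_q f = 2x^3
S_{-1} D_q f = -(1/2)x^4 - 3
D S_{-1} D_q f = -2x^3
[S_{-1}, D] D_q f = 4x^3

the result is g(x) = 4x^3


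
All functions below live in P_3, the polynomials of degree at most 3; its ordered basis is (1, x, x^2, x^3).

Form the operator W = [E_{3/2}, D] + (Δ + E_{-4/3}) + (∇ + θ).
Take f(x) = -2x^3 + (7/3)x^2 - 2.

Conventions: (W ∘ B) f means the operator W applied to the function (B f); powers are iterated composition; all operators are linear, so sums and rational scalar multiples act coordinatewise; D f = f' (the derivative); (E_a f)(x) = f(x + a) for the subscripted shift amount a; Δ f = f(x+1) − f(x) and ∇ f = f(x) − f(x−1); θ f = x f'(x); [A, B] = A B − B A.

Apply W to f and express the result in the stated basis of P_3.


D f = -6x^2 + (14/3)x
E_{3/2} D f = -6x^2 - (40/3)x - 13/2
E_{3/2} f = -2x^3 - (20/3)x^2 - (13/2)x - 7/2
D E_{3/2} f = -6x^2 - (40/3)x - 13/2
[E_{3/2}, D] f = 0
Δ f = -6x^2 - (4/3)x + 1/3
E_{-4/3} f = -2x^3 + (31/3)x^2 - (152/9)x + 62/9
(Δ + E_{-4/3}) f = -2x^3 + (13/3)x^2 - (164/9)x + 65/9
∇ f = -6x^2 + (32/3)x - 13/3
θ f = -6x^3 + (14/3)x^2
(∇ + θ) f = -6x^3 - (4/3)x^2 + (32/3)x - 13/3
([E_{3/2}, D] + (Δ + E_{-4/3}) + (∇ + θ)) f = -8x^3 + 3x^2 - (68/9)x + 26/9

the result is g(x) = -8x^3 + 3x^2 - (68/9)x + 26/9


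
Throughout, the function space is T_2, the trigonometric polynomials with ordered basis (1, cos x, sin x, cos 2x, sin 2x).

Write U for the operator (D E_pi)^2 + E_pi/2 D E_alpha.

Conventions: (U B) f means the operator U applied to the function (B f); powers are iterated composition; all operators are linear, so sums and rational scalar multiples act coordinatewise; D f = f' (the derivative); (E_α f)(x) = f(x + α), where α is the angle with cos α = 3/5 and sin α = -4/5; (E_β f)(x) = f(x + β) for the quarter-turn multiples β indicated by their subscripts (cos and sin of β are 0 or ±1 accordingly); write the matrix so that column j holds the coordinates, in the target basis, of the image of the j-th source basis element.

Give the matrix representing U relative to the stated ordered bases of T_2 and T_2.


image of 1: 0
image of cos x: -(8/5)cos x - (4/5)sin x
image of sin x: (4/5)cos x - (8/5)sin x
image of cos 2x: -(148/25)cos 2x - (14/25)sin 2x
image of sin 2x: (14/25)cos 2x - (148/25)sin 2x
each image's coordinates form column j of the matrix

the matrix is [[0, 0, 0, 0, 0]; [0, -8/5, 4/5, 0, 0]; [0, -4/5, -8/5, 0, 0]; [0, 0, 0, -148/25, 14/25]; [0, 0, 0, -14/25, -148/25]] (rows listed top to bottom)
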